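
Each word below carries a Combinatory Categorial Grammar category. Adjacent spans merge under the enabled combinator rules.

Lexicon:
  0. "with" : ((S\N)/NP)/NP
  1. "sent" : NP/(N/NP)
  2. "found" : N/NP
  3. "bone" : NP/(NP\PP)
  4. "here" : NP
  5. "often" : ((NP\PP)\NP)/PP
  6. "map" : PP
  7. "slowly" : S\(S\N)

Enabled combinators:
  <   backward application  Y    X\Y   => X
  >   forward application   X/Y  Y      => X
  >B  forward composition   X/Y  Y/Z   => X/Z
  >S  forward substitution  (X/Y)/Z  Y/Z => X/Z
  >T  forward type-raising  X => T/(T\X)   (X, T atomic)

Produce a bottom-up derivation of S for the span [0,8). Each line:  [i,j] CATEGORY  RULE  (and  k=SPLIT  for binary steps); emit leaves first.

[0,1] ((S\N)/NP)/NP  lex  "with"
[1,2] NP/(N/NP)  lex  "sent"
[2,3] N/NP  lex  "found"
[1,3] NP  >  k=2
[0,3] (S\N)/NP  >  k=1
[3,4] NP/(NP\PP)  lex  "bone"
[4,5] NP  lex  "here"
[5,6] ((NP\PP)\NP)/PP  lex  "often"
[6,7] PP  lex  "map"
[5,7] (NP\PP)\NP  >  k=6
[4,7] NP\PP  <  k=5
[3,7] NP  >  k=4
[0,7] S\N  >  k=3
[7,8] S\(S\N)  lex  "slowly"
[0,8] S  <  k=7

[0,8] S   <
  [0,7] S\N   >
    [0,3] (S\N)/NP   >
      [0,1] "with" : ((S\N)/NP)/NP
      [1,3] NP   >
        [1,2] "sent" : NP/(N/NP)
        [2,3] "found" : N/NP
    [3,7] NP   >
      [3,4] "bone" : NP/(NP\PP)
      [4,7] NP\PP   <
        [4,5] "here" : NP
        [5,7] (NP\PP)\NP   >
          [5,6] "often" : ((NP\PP)\NP)/PP
          [6,7] "map" : PP
  [7,8] "slowly" : S\(S\N)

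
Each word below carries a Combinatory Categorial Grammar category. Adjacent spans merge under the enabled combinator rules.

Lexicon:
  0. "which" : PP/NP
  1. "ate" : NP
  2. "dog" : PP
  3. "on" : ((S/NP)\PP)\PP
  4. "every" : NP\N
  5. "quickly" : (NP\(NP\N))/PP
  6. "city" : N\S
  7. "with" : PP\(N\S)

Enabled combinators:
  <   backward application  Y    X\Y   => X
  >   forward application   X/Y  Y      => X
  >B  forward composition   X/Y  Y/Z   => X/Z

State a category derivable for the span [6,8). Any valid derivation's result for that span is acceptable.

[0,8] S   >
  [0,4] S/NP   <
    [0,2] PP   >
      [0,1] "which" : PP/NP
      [1,2] "ate" : NP
    [2,4] (S/NP)\PP   <
      [2,3] "dog" : PP
      [3,4] "on" : ((S/NP)\PP)\PP
  [4,8] NP   <
    [4,5] "every" : NP\N
    [5,8] NP\(NP\N)   >
      [5,6] "quickly" : (NP\(NP\N))/PP
      [6,8] PP   <
        [6,7] "city" : N\S
        [7,8] "with" : PP\(N\S)

PP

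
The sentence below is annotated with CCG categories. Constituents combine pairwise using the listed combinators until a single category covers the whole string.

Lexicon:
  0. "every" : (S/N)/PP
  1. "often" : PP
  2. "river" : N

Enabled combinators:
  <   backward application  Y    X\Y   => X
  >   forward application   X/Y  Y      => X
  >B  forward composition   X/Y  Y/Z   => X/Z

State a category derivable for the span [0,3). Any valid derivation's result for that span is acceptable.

S

[0,3] S   >
  [0,2] S/N   >
    [0,1] "every" : (S/N)/PP
    [1,2] "often" : PP
  [2,3] "river" : N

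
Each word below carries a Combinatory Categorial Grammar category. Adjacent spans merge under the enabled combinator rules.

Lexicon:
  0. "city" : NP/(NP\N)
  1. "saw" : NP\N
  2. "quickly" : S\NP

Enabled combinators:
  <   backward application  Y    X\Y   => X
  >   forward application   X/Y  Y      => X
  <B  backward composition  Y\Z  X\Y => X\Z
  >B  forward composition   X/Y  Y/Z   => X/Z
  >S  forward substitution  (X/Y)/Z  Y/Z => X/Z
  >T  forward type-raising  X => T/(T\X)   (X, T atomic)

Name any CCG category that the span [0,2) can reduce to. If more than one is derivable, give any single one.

NP

[0,3] S   <
  [0,2] NP   >
    [0,1] "city" : NP/(NP\N)
    [1,2] "saw" : NP\N
  [2,3] "quickly" : S\NP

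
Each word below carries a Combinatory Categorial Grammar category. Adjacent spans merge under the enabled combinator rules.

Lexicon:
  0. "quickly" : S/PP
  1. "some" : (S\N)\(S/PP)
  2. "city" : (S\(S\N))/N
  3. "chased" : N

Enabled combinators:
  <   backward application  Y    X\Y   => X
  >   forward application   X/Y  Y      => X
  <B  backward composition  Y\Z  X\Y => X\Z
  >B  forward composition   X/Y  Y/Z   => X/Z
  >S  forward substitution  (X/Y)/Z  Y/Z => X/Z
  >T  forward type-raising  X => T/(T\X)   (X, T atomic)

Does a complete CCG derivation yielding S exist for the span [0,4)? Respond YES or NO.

YES

[0,4] S   <
  [0,2] S\N   <
    [0,1] "quickly" : S/PP
    [1,2] "some" : (S\N)\(S/PP)
  [2,4] S\(S\N)   >
    [2,3] "city" : (S\(S\N))/N
    [3,4] "chased" : N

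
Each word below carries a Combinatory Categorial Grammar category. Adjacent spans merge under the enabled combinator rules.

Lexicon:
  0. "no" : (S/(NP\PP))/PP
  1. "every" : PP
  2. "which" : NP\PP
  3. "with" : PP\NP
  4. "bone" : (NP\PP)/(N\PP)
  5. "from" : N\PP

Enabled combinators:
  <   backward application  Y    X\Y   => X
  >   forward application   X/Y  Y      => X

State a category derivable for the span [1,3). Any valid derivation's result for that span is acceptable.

NP

[0,6] S   >
  [0,4] S/(NP\PP)   >
    [0,1] "no" : (S/(NP\PP))/PP
    [1,4] PP   <
      [1,3] NP   <
        [1,2] "every" : PP
        [2,3] "which" : NP\PP
      [3,4] "with" : PP\NP
  [4,6] NP\PP   >
    [4,5] "bone" : (NP\PP)/(N\PP)
    [5,6] "from" : N\PP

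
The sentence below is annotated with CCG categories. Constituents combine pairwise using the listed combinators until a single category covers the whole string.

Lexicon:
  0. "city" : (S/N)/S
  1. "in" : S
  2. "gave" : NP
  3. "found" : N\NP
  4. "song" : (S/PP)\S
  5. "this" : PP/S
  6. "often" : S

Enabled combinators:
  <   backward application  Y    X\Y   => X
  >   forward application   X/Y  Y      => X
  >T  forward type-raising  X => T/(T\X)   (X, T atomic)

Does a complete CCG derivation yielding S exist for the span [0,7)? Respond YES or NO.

YES

[0,7] S   >
  [0,5] S/PP   <
    [0,4] S   >
      [0,2] S/N   >
        [0,1] "city" : (S/N)/S
        [1,2] "in" : S
      [2,4] N   <
        [2,3] "gave" : NP
        [3,4] "found" : N\NP
    [4,5] "song" : (S/PP)\S
  [5,7] PP   >
    [5,6] "this" : PP/S
    [6,7] "often" : S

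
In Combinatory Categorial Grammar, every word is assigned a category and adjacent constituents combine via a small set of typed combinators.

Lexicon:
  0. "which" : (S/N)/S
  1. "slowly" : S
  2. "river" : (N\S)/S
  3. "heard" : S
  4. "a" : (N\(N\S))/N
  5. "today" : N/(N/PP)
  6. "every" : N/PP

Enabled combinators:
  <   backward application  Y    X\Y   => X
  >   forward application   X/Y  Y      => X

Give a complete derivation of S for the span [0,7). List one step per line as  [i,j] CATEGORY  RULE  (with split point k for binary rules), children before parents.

[0,7] S   >
  [0,2] S/N   >
    [0,1] "which" : (S/N)/S
    [1,2] "slowly" : S
  [2,7] N   <
    [2,4] N\S   >
      [2,3] "river" : (N\S)/S
      [3,4] "heard" : S
    [4,7] N\(N\S)   >
      [4,5] "a" : (N\(N\S))/N
      [5,7] N   >
        [5,6] "today" : N/(N/PP)
        [6,7] "every" : N/PP

[0,1] (S/N)/S  lex  "which"
[1,2] S  lex  "slowly"
[0,2] S/N  >  k=1
[2,3] (N\S)/S  lex  "river"
[3,4] S  lex  "heard"
[2,4] N\S  >  k=3
[4,5] (N\(N\S))/N  lex  "a"
[5,6] N/(N/PP)  lex  "today"
[6,7] N/PP  lex  "every"
[5,7] N  >  k=6
[4,7] N\(N\S)  >  k=5
[2,7] N  <  k=4
[0,7] S  >  k=2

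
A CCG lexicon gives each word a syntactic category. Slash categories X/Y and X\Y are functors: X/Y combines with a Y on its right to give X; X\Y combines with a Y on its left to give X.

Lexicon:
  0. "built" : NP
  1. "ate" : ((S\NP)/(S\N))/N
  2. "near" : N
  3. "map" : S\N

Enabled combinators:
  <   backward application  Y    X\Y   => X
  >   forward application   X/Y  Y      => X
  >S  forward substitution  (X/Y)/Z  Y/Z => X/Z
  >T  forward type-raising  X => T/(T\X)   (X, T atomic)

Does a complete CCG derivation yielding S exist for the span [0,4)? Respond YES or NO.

YES

[0,4] S   <
  [0,1] "built" : NP
  [1,4] S\NP   >
    [1,3] (S\NP)/(S\N)   >
      [1,2] "ate" : ((S\NP)/(S\N))/N
      [2,3] "near" : N
    [3,4] "map" : S\N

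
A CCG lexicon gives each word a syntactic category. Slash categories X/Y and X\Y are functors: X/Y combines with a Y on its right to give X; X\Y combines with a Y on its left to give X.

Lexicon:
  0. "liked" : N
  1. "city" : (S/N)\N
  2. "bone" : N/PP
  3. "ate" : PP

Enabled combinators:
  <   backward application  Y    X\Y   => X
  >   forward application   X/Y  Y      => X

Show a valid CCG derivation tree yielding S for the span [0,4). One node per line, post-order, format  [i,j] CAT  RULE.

[0,1] N  lex  "liked"
[1,2] (S/N)\N  lex  "city"
[0,2] S/N  <  k=1
[2,3] N/PP  lex  "bone"
[3,4] PP  lex  "ate"
[2,4] N  >  k=3
[0,4] S  >  k=2

[0,4] S   >
  [0,2] S/N   <
    [0,1] "liked" : N
    [1,2] "city" : (S/N)\N
  [2,4] N   >
    [2,3] "bone" : N/PP
    [3,4] "ate" : PP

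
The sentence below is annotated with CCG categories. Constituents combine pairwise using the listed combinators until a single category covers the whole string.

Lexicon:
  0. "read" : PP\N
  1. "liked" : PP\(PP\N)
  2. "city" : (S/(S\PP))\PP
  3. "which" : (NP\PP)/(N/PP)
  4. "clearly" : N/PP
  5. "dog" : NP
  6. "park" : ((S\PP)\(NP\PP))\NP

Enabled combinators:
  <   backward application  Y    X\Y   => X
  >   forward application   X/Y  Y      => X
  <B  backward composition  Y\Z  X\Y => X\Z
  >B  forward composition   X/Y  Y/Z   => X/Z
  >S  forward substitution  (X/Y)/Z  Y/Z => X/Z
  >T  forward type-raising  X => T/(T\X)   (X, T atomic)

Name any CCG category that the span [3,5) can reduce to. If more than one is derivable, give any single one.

[0,7] S   >
  [0,3] S/(S\PP)   <
    [0,2] PP   <
      [0,1] "read" : PP\N
      [1,2] "liked" : PP\(PP\N)
    [2,3] "city" : (S/(S\PP))\PP
  [3,7] S\PP   <
    [3,5] NP\PP   >
      [3,4] "which" : (NP\PP)/(N/PP)
      [4,5] "clearly" : N/PP
    [5,7] (S\PP)\(NP\PP)   <
      [5,6] "dog" : NP
      [6,7] "park" : ((S\PP)\(NP\PP))\NP

NP\PP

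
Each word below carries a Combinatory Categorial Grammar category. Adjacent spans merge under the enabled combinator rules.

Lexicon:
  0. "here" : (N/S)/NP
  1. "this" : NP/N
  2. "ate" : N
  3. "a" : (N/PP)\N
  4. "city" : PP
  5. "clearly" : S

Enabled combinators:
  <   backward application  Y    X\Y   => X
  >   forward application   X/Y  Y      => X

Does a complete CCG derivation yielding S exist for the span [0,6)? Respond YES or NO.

NO

(N/S)/NP NP/N N (N/PP)\N PP S
CKY chart[0,6] = {N}; S ∉ chart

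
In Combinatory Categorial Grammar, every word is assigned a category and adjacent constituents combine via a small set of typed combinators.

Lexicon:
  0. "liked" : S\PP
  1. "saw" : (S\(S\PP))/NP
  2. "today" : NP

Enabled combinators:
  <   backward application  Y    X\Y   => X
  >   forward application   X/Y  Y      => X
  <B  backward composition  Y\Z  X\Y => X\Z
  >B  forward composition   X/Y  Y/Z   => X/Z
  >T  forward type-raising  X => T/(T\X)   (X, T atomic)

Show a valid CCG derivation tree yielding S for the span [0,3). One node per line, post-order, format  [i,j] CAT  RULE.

[0,3] S   <
  [0,1] "liked" : S\PP
  [1,3] S\(S\PP)   >
    [1,2] "saw" : (S\(S\PP))/NP
    [2,3] "today" : NP

[0,1] S\PP  lex  "liked"
[1,2] (S\(S\PP))/NP  lex  "saw"
[2,3] NP  lex  "today"
[1,3] S\(S\PP)  >  k=2
[0,3] S  <  k=1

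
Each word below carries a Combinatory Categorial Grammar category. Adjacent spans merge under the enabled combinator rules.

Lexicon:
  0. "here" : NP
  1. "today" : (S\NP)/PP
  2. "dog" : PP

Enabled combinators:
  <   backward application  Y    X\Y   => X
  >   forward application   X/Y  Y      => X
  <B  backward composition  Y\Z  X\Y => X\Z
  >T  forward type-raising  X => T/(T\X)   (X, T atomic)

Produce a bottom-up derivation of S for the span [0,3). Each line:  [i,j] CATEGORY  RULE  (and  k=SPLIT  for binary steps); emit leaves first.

[0,3] S   >
  [0,1] S/(S\NP)   >T
    [0,1] "here" : NP
  [1,3] S\NP   >
    [1,2] "today" : (S\NP)/PP
    [2,3] "dog" : PP

[0,1] NP  lex  "here"
[0,1] S/(S\NP)  >T
[1,2] (S\NP)/PP  lex  "today"
[2,3] PP  lex  "dog"
[1,3] S\NP  >  k=2
[0,3] S  >  k=1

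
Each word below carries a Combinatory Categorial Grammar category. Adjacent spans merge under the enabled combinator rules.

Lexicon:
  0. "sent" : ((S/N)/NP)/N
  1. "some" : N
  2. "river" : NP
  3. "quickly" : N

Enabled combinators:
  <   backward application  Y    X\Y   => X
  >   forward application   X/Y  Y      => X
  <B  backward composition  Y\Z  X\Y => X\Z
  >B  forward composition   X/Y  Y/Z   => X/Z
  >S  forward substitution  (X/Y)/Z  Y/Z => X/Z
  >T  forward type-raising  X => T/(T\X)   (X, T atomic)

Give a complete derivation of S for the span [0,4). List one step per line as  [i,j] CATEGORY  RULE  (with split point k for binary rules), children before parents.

[0,1] ((S/N)/NP)/N  lex  "sent"
[1,2] N  lex  "some"
[0,2] (S/N)/NP  >  k=1
[2,3] NP  lex  "river"
[0,3] S/N  >  k=2
[3,4] N  lex  "quickly"
[0,4] S  >  k=3

[0,4] S   >
  [0,3] S/N   >
    [0,2] (S/N)/NP   >
      [0,1] "sent" : ((S/N)/NP)/N
      [1,2] "some" : N
    [2,3] "river" : NP
  [3,4] "quickly" : N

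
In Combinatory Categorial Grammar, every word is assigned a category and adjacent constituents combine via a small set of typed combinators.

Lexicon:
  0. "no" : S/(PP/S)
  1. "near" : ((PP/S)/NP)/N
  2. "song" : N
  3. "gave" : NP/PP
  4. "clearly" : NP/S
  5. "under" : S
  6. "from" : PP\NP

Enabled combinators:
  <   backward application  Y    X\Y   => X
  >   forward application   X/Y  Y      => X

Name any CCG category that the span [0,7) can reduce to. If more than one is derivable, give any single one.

[0,7] S   >
  [0,1] "no" : S/(PP/S)
  [1,7] PP/S   >
    [1,3] (PP/S)/NP   >
      [1,2] "near" : ((PP/S)/NP)/N
      [2,3] "song" : N
    [3,7] NP   >
      [3,4] "gave" : NP/PP
      [4,7] PP   <
        [4,6] NP   >
          [4,5] "clearly" : NP/S
          [5,6] "under" : S
        [6,7] "from" : PP\NP

S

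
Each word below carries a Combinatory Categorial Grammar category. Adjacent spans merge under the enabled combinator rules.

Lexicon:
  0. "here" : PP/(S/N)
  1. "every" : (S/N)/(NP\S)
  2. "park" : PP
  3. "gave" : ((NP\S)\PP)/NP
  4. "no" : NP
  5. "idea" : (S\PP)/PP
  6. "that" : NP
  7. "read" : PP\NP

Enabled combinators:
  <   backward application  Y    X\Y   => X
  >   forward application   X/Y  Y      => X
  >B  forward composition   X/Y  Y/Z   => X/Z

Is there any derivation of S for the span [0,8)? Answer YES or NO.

YES

[0,8] S   <
  [0,5] PP   >
    [0,1] "here" : PP/(S/N)
    [1,5] S/N   >
      [1,2] "every" : (S/N)/(NP\S)
      [2,5] NP\S   <
        [2,3] "park" : PP
        [3,5] (NP\S)\PP   >
          [3,4] "gave" : ((NP\S)\PP)/NP
          [4,5] "no" : NP
  [5,8] S\PP   >
    [5,6] "idea" : (S\PP)/PP
    [6,8] PP   <
      [6,7] "that" : NP
      [7,8] "read" : PP\NP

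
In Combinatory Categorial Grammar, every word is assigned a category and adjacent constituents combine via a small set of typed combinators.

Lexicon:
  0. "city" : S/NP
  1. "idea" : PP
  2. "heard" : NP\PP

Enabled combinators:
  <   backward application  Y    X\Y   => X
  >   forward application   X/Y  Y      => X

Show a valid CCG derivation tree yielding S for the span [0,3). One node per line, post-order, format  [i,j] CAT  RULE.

[0,3] S   >
  [0,1] "city" : S/NP
  [1,3] NP   <
    [1,2] "idea" : PP
    [2,3] "heard" : NP\PP

[0,1] S/NP  lex  "city"
[1,2] PP  lex  "idea"
[2,3] NP\PP  lex  "heard"
[1,3] NP  <  k=2
[0,3] S  >  k=1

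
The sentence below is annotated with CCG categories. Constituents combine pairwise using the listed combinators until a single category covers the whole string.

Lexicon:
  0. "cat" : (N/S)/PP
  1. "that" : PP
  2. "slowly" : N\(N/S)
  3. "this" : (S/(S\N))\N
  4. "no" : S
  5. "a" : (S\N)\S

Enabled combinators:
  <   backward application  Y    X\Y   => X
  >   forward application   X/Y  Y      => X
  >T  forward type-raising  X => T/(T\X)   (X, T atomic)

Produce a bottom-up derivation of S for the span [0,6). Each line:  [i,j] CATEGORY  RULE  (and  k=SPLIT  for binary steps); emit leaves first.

[0,6] S   >
  [0,4] S/(S\N)   <
    [0,3] N   <
      [0,2] N/S   >
        [0,1] "cat" : (N/S)/PP
        [1,2] "that" : PP
      [2,3] "slowly" : N\(N/S)
    [3,4] "this" : (S/(S\N))\N
  [4,6] S\N   <
    [4,5] "no" : S
    [5,6] "a" : (S\N)\S

[0,1] (N/S)/PP  lex  "cat"
[1,2] PP  lex  "that"
[0,2] N/S  >  k=1
[2,3] N\(N/S)  lex  "slowly"
[0,3] N  <  k=2
[3,4] (S/(S\N))\N  lex  "this"
[0,4] S/(S\N)  <  k=3
[4,5] S  lex  "no"
[5,6] (S\N)\S  lex  "a"
[4,6] S\N  <  k=5
[0,6] S  >  k=4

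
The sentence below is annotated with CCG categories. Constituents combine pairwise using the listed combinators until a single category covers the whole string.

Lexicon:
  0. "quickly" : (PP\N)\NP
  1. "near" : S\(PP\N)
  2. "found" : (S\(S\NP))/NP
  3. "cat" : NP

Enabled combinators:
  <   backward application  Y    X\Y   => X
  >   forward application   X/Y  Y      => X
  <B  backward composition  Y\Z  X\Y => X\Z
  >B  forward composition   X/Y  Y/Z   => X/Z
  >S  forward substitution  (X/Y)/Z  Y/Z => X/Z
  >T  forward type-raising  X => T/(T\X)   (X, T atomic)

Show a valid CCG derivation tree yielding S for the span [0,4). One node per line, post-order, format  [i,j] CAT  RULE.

[0,1] (PP\N)\NP  lex  "quickly"
[1,2] S\(PP\N)  lex  "near"
[0,2] S\NP  <B  k=1
[2,3] (S\(S\NP))/NP  lex  "found"
[3,4] NP  lex  "cat"
[2,4] S\(S\NP)  >  k=3
[0,4] S  <  k=2

[0,4] S   <
  [0,2] S\NP   <B
    [0,1] "quickly" : (PP\N)\NP
    [1,2] "near" : S\(PP\N)
  [2,4] S\(S\NP)   >
    [2,3] "found" : (S\(S\NP))/NP
    [3,4] "cat" : NP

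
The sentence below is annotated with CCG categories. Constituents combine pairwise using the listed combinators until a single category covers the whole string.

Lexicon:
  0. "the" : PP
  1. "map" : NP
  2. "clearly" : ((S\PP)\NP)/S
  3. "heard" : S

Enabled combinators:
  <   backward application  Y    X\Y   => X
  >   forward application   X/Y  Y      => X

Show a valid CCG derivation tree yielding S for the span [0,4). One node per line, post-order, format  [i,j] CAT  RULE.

[0,1] PP  lex  "the"
[1,2] NP  lex  "map"
[2,3] ((S\PP)\NP)/S  lex  "clearly"
[3,4] S  lex  "heard"
[2,4] (S\PP)\NP  >  k=3
[1,4] S\PP  <  k=2
[0,4] S  <  k=1

[0,4] S   <
  [0,1] "the" : PP
  [1,4] S\PP   <
    [1,2] "map" : NP
    [2,4] (S\PP)\NP   >
      [2,3] "clearly" : ((S\PP)\NP)/S
      [3,4] "heard" : S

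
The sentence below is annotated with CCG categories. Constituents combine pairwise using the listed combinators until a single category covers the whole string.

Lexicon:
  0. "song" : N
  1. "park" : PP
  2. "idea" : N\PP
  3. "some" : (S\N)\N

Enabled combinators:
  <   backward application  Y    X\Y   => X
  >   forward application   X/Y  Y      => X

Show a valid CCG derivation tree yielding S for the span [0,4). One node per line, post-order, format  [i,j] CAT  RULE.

[0,1] N  lex  "song"
[1,2] PP  lex  "park"
[2,3] N\PP  lex  "idea"
[1,3] N  <  k=2
[3,4] (S\N)\N  lex  "some"
[1,4] S\N  <  k=3
[0,4] S  <  k=1

[0,4] S   <
  [0,1] "song" : N
  [1,4] S\N   <
    [1,3] N   <
      [1,2] "park" : PP
      [2,3] "idea" : N\PP
    [3,4] "some" : (S\N)\N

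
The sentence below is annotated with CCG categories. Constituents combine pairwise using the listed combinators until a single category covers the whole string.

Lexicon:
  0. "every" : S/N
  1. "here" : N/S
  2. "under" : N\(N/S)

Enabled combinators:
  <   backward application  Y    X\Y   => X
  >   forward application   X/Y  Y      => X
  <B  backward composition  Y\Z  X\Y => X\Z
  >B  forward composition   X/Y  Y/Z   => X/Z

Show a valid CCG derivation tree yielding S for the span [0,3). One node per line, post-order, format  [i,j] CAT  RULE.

[0,1] S/N  lex  "every"
[1,2] N/S  lex  "here"
[2,3] N\(N/S)  lex  "under"
[1,3] N  <  k=2
[0,3] S  >  k=1

[0,3] S   >
  [0,1] "every" : S/N
  [1,3] N   <
    [1,2] "here" : N/S
    [2,3] "under" : N\(N/S)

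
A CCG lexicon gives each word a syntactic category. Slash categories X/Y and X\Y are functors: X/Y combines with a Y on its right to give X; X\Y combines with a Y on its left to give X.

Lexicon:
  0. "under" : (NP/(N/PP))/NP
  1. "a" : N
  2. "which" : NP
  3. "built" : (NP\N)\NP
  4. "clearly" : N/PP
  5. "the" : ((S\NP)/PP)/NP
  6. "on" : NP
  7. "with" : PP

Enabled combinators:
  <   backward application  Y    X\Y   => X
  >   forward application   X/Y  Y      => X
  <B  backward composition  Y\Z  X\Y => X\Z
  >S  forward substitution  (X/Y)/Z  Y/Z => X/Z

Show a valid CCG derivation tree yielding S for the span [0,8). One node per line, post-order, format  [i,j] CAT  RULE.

[0,8] S   <
  [0,5] NP   >
    [0,4] NP/(N/PP)   >
      [0,1] "under" : (NP/(N/PP))/NP
      [1,4] NP   <
        [1,2] "a" : N
        [2,4] NP\N   <
          [2,3] "which" : NP
          [3,4] "built" : (NP\N)\NP
    [4,5] "clearly" : N/PP
  [5,8] S\NP   >
    [5,7] (S\NP)/PP   >
      [5,6] "the" : ((S\NP)/PP)/NP
      [6,7] "on" : NP
    [7,8] "with" : PP

[0,1] (NP/(N/PP))/NP  lex  "under"
[1,2] N  lex  "a"
[2,3] NP  lex  "which"
[3,4] (NP\N)\NP  lex  "built"
[2,4] NP\N  <  k=3
[1,4] NP  <  k=2
[0,4] NP/(N/PP)  >  k=1
[4,5] N/PP  lex  "clearly"
[0,5] NP  >  k=4
[5,6] ((S\NP)/PP)/NP  lex  "the"
[6,7] NP  lex  "on"
[5,7] (S\NP)/PP  >  k=6
[7,8] PP  lex  "with"
[5,8] S\NP  >  k=7
[0,8] S  <  k=5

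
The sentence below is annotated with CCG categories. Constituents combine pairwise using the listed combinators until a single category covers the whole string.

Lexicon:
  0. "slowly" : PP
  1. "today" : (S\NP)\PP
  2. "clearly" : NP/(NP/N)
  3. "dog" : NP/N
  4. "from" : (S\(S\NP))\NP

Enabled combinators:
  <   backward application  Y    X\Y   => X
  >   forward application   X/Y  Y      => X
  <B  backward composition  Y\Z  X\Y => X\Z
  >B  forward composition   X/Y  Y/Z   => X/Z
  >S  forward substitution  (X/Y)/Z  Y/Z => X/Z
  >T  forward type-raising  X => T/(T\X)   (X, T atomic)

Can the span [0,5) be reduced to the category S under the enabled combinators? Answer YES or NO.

[0,5] S   <
  [0,2] S\NP   <
    [0,1] "slowly" : PP
    [1,2] "today" : (S\NP)\PP
  [2,5] S\(S\NP)   <
    [2,4] NP   >
      [2,3] "clearly" : NP/(NP/N)
      [3,4] "dog" : NP/N
    [4,5] "from" : (S\(S\NP))\NP

YES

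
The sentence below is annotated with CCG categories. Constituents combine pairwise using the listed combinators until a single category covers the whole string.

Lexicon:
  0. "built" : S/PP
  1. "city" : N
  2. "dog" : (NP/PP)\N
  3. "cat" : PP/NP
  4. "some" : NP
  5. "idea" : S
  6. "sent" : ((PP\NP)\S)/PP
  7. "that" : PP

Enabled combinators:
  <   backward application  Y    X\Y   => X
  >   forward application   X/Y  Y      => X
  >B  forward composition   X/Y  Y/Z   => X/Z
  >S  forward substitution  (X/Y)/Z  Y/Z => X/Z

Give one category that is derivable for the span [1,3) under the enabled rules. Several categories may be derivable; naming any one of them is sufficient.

NP/PP

[0,8] S   >
  [0,1] "built" : S/PP
  [1,8] PP   <
    [1,5] NP   >
      [1,3] NP/PP   <
        [1,2] "city" : N
        [2,3] "dog" : (NP/PP)\N
      [3,5] PP   >
        [3,4] "cat" : PP/NP
        [4,5] "some" : NP
    [5,8] PP\NP   <
      [5,6] "idea" : S
      [6,8] (PP\NP)\S   >
        [6,7] "sent" : ((PP\NP)\S)/PP
        [7,8] "that" : PP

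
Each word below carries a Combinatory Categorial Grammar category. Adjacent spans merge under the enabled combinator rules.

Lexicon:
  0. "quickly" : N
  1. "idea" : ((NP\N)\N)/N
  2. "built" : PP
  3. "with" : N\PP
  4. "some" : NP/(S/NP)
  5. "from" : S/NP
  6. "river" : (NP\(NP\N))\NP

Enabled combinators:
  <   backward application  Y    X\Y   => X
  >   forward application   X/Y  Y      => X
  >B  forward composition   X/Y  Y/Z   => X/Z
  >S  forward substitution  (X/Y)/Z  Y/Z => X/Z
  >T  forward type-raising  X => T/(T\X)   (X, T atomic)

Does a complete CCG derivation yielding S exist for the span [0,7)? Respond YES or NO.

NO

N ((NP\N)\N)/N PP N\PP NP/(S/NP) S/NP (NP\(NP\N))\NP
CKY chart[0,7] = {N/(N\NP), NP, NP/(NP\NP), PP/(PP\NP), S/(S\NP)}; S ∉ chart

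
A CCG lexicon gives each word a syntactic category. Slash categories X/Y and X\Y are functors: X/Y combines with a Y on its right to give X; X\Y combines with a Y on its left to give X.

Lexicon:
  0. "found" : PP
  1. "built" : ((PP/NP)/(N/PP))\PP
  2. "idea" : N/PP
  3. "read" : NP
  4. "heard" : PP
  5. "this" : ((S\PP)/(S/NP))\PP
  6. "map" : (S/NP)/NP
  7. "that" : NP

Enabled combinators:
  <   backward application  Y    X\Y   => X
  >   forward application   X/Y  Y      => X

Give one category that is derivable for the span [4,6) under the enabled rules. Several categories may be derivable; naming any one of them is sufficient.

(S\PP)/(S/NP)

[0,8] S   <
  [0,4] PP   >
    [0,3] PP/NP   >
      [0,2] (PP/NP)/(N/PP)   <
        [0,1] "found" : PP
        [1,2] "built" : ((PP/NP)/(N/PP))\PP
      [2,3] "idea" : N/PP
    [3,4] "read" : NP
  [4,8] S\PP   >
    [4,6] (S\PP)/(S/NP)   <
      [4,5] "heard" : PP
      [5,6] "this" : ((S\PP)/(S/NP))\PP
    [6,8] S/NP   >
      [6,7] "map" : (S/NP)/NP
      [7,8] "that" : NP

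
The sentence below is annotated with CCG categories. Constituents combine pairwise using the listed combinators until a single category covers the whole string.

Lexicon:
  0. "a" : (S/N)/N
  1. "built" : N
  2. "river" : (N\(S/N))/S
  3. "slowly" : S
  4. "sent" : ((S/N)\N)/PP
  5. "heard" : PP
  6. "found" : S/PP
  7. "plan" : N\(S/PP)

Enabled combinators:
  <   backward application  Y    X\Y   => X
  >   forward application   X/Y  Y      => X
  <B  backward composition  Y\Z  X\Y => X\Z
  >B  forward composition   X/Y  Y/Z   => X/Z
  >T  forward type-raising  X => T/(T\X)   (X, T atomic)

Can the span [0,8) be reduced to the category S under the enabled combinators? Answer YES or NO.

YES

[0,8] S   >
  [0,6] S/N   <
    [0,4] N   <
      [0,2] S/N   >
        [0,1] "a" : (S/N)/N
        [1,2] "built" : N
      [2,4] N\(S/N)   >
        [2,3] "river" : (N\(S/N))/S
        [3,4] "slowly" : S
    [4,6] (S/N)\N   >
      [4,5] "sent" : ((S/N)\N)/PP
      [5,6] "heard" : PP
  [6,8] N   <
    [6,7] "found" : S/PP
    [7,8] "plan" : N\(S/PP)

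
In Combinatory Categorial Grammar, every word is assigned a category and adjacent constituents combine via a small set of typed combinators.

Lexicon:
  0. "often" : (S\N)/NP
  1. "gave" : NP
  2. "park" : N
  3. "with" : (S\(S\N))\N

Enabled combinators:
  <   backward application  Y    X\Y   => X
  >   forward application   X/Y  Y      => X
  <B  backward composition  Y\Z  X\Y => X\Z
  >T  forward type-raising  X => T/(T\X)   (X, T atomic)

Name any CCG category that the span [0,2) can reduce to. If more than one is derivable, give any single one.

[0,4] S   <
  [0,2] S\N   >
    [0,1] "often" : (S\N)/NP
    [1,2] "gave" : NP
  [2,4] S\(S\N)   <
    [2,3] "park" : N
    [3,4] "with" : (S\(S\N))\N

S\N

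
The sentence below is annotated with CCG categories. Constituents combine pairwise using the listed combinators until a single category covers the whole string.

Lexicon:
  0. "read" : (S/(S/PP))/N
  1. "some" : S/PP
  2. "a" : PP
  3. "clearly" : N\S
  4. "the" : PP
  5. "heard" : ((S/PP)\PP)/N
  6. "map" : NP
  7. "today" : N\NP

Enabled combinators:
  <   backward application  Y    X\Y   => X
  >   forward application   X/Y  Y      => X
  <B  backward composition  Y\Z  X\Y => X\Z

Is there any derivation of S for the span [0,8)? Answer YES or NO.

YES

[0,8] S   >
  [0,4] S/(S/PP)   >
    [0,1] "read" : (S/(S/PP))/N
    [1,4] N   <
      [1,3] S   >
        [1,2] "some" : S/PP
        [2,3] "a" : PP
      [3,4] "clearly" : N\S
  [4,8] S/PP   <
    [4,5] "the" : PP
    [5,8] (S/PP)\PP   >
      [5,6] "heard" : ((S/PP)\PP)/N
      [6,8] N   <
        [6,7] "map" : NP
        [7,8] "today" : N\NP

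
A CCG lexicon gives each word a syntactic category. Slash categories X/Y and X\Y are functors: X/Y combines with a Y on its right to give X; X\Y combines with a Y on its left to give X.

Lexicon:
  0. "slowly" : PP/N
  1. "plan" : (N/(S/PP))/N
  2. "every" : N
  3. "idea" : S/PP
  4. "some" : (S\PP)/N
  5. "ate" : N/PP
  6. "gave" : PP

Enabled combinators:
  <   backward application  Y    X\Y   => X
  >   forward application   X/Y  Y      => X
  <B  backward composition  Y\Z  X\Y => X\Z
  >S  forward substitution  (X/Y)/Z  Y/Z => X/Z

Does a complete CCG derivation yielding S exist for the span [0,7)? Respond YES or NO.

[0,7] S   <
  [0,4] PP   >
    [0,1] "slowly" : PP/N
    [1,4] N   >
      [1,3] N/(S/PP)   >
        [1,2] "plan" : (N/(S/PP))/N
        [2,3] "every" : N
      [3,4] "idea" : S/PP
  [4,7] S\PP   >
    [4,5] "some" : (S\PP)/N
    [5,7] N   >
      [5,6] "ate" : N/PP
      [6,7] "gave" : PP

YES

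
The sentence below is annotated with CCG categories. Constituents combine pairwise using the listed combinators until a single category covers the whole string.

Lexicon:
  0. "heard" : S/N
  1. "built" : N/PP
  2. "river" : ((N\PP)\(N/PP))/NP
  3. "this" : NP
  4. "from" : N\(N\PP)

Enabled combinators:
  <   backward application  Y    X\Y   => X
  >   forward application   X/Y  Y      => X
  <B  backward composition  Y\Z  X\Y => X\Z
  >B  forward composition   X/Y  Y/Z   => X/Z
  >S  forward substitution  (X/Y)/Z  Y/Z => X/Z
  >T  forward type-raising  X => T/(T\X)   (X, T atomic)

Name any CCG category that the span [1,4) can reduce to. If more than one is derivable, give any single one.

N\PP

[0,5] S   >
  [0,1] "heard" : S/N
  [1,5] N   <
    [1,4] N\PP   <
      [1,2] "built" : N/PP
      [2,4] (N\PP)\(N/PP)   >
        [2,3] "river" : ((N\PP)\(N/PP))/NP
        [3,4] "this" : NP
    [4,5] "from" : N\(N\PP)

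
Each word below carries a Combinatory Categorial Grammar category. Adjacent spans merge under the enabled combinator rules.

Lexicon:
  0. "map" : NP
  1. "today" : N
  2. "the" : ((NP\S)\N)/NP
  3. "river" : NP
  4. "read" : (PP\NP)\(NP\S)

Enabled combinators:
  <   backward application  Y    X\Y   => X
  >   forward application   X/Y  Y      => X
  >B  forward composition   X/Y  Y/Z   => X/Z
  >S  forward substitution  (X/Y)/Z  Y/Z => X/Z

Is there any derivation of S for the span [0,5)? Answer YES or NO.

NO

NP N ((NP\S)\N)/NP NP (PP\NP)\(NP\S)
CKY chart[0,5] = {PP}; S ∉ chart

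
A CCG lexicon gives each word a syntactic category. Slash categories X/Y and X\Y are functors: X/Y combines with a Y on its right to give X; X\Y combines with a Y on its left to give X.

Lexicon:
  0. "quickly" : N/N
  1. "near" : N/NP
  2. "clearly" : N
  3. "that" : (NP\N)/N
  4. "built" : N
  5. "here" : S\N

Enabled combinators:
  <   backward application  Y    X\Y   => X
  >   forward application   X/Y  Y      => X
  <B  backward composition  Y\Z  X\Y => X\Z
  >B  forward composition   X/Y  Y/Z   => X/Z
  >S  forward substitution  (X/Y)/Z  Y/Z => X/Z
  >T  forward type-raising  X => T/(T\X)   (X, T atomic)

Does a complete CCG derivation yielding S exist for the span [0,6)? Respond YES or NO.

[0,6] S   <
  [0,5] N   >
    [0,2] N/NP   >B
      [0,1] "quickly" : N/N
      [1,2] "near" : N/NP
    [2,5] NP   >
      [2,3] NP/(NP\N)   >T
        [2,3] "clearly" : N
      [3,5] NP\N   >
        [3,4] "that" : (NP\N)/N
        [4,5] "built" : N
  [5,6] "here" : S\N

YES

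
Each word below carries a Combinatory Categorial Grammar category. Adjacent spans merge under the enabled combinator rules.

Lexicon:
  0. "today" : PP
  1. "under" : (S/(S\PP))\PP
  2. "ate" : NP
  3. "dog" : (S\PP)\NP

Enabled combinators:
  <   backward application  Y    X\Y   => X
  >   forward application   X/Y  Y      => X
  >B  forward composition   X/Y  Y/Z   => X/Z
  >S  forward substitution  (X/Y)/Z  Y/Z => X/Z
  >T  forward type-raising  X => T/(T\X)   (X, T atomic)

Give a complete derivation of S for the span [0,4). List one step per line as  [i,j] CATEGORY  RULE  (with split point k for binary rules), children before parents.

[0,1] PP  lex  "today"
[1,2] (S/(S\PP))\PP  lex  "under"
[0,2] S/(S\PP)  <  k=1
[2,3] NP  lex  "ate"
[3,4] (S\PP)\NP  lex  "dog"
[2,4] S\PP  <  k=3
[0,4] S  >  k=2

[0,4] S   >
  [0,2] S/(S\PP)   <
    [0,1] "today" : PP
    [1,2] "under" : (S/(S\PP))\PP
  [2,4] S\PP   <
    [2,3] "ate" : NP
    [3,4] "dog" : (S\PP)\NP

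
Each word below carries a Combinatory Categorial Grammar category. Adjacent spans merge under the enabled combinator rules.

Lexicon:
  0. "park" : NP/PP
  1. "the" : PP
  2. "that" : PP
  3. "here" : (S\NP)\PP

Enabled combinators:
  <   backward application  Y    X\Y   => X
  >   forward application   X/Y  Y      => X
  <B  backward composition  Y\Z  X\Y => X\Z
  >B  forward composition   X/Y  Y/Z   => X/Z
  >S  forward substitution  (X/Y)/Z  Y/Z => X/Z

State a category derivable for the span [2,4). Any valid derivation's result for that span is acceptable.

[0,4] S   <
  [0,2] NP   >
    [0,1] "park" : NP/PP
    [1,2] "the" : PP
  [2,4] S\NP   <
    [2,3] "that" : PP
    [3,4] "here" : (S\NP)\PP

S\NP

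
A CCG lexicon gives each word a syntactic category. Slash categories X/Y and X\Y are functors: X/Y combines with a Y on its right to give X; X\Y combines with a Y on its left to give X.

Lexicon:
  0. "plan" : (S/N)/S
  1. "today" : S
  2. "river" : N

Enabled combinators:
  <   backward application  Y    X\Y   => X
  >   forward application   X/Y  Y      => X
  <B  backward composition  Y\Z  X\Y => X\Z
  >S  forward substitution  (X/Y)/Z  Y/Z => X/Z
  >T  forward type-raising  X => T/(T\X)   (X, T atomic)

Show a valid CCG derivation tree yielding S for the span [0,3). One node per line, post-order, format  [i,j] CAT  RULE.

[0,3] S   >
  [0,2] S/N   >
    [0,1] "plan" : (S/N)/S
    [1,2] "today" : S
  [2,3] "river" : N

[0,1] (S/N)/S  lex  "plan"
[1,2] S  lex  "today"
[0,2] S/N  >  k=1
[2,3] N  lex  "river"
[0,3] S  >  k=2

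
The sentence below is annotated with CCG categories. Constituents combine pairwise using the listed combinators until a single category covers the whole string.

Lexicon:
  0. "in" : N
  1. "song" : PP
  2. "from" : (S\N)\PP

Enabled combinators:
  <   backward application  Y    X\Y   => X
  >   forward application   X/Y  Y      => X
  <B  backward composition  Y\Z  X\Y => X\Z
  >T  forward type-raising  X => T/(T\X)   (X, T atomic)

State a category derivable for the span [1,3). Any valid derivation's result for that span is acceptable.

[0,3] S   >
  [0,1] S/(S\N)   >T
    [0,1] "in" : N
  [1,3] S\N   <
    [1,2] "song" : PP
    [2,3] "from" : (S\N)\PP

S\N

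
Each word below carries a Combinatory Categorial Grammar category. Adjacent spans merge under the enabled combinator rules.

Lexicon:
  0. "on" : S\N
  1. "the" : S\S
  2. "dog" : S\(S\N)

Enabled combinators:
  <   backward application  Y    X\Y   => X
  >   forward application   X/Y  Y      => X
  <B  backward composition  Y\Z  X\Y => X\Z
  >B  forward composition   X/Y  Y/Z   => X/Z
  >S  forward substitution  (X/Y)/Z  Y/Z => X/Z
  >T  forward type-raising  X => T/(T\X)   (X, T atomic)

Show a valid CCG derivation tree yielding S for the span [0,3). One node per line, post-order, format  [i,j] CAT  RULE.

[0,1] S\N  lex  "on"
[1,2] S\S  lex  "the"
[0,2] S\N  <B  k=1
[2,3] S\(S\N)  lex  "dog"
[0,3] S  <  k=2

[0,3] S   <
  [0,2] S\N   <B
    [0,1] "on" : S\N
    [1,2] "the" : S\S
  [2,3] "dog" : S\(S\N)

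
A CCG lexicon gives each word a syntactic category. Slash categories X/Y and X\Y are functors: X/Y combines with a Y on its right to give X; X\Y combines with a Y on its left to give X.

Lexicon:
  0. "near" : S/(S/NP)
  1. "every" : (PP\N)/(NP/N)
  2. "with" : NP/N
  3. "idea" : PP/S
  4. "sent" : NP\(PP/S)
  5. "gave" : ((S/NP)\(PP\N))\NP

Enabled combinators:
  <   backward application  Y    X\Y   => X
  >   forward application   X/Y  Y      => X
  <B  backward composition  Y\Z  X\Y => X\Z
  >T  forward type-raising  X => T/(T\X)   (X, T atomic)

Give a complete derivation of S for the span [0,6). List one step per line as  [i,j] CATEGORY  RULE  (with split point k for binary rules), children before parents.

[0,1] S/(S/NP)  lex  "near"
[1,2] (PP\N)/(NP/N)  lex  "every"
[2,3] NP/N  lex  "with"
[1,3] PP\N  >  k=2
[3,4] PP/S  lex  "idea"
[4,5] NP\(PP/S)  lex  "sent"
[3,5] NP  <  k=4
[5,6] ((S/NP)\(PP\N))\NP  lex  "gave"
[3,6] (S/NP)\(PP\N)  <  k=5
[1,6] S/NP  <  k=3
[0,6] S  >  k=1

[0,6] S   >
  [0,1] "near" : S/(S/NP)
  [1,6] S/NP   <
    [1,3] PP\N   >
      [1,2] "every" : (PP\N)/(NP/N)
      [2,3] "with" : NP/N
    [3,6] (S/NP)\(PP\N)   <
      [3,5] NP   <
        [3,4] "idea" : PP/S
        [4,5] "sent" : NP\(PP/S)
      [5,6] "gave" : ((S/NP)\(PP\N))\NP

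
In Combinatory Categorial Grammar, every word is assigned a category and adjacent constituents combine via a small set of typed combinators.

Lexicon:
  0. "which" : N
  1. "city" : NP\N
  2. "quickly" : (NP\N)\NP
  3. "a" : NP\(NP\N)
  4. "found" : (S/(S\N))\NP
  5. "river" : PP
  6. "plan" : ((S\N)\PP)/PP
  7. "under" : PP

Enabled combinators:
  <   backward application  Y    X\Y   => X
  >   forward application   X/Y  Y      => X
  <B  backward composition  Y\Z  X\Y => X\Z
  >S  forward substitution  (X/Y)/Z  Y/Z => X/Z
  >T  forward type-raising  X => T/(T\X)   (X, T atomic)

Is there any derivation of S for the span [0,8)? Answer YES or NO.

[0,8] S   >
  [0,5] S/(S\N)   <
    [0,4] NP   <
      [0,3] NP\N   <
        [0,2] NP   >
          [0,1] NP/(NP\N)   >T
            [0,1] "which" : N
          [1,2] "city" : NP\N
        [2,3] "quickly" : (NP\N)\NP
      [3,4] "a" : NP\(NP\N)
    [4,5] "found" : (S/(S\N))\NP
  [5,8] S\N   <
    [5,6] "river" : PP
    [6,8] (S\N)\PP   >
      [6,7] "plan" : ((S\N)\PP)/PP
      [7,8] "under" : PP

YES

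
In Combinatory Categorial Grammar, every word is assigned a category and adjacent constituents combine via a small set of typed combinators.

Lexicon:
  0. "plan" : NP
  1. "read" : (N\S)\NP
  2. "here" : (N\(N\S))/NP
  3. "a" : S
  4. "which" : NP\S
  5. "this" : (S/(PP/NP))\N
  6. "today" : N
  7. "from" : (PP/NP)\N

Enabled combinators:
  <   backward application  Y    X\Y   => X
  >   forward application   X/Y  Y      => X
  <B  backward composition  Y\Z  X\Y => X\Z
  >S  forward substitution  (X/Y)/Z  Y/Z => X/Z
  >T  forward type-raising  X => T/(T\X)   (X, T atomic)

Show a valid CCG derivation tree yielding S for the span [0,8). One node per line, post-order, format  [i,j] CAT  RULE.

[0,1] NP  lex  "plan"
[1,2] (N\S)\NP  lex  "read"
[0,2] N\S  <  k=1
[2,3] (N\(N\S))/NP  lex  "here"
[3,4] S  lex  "a"
[4,5] NP\S  lex  "which"
[3,5] NP  <  k=4
[2,5] N\(N\S)  >  k=3
[0,5] N  <  k=2
[5,6] (S/(PP/NP))\N  lex  "this"
[0,6] S/(PP/NP)  <  k=5
[6,7] N  lex  "today"
[7,8] (PP/NP)\N  lex  "from"
[6,8] PP/NP  <  k=7
[0,8] S  >  k=6

[0,8] S   >
  [0,6] S/(PP/NP)   <
    [0,5] N   <
      [0,2] N\S   <
        [0,1] "plan" : NP
        [1,2] "read" : (N\S)\NP
      [2,5] N\(N\S)   >
        [2,3] "here" : (N\(N\S))/NP
        [3,5] NP   <
          [3,4] "a" : S
          [4,5] "which" : NP\S
    [5,6] "this" : (S/(PP/NP))\N
  [6,8] PP/NP   <
    [6,7] "today" : N
    [7,8] "from" : (PP/NP)\N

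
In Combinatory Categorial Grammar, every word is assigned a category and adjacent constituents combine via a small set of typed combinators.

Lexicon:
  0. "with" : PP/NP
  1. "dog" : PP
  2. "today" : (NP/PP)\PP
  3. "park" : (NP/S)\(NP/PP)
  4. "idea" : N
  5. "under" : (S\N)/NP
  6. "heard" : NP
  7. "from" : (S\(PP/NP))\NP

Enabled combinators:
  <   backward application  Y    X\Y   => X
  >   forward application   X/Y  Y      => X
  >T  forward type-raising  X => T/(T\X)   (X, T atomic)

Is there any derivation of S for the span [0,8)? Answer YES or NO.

YES

[0,8] S   <
  [0,1] "with" : PP/NP
  [1,8] S\(PP/NP)   <
    [1,7] NP   >
      [1,4] NP/S   <
        [1,3] NP/PP   <
          [1,2] "dog" : PP
          [2,3] "today" : (NP/PP)\PP
        [3,4] "park" : (NP/S)\(NP/PP)
      [4,7] S   <
        [4,5] "idea" : N
        [5,7] S\N   >
          [5,6] "under" : (S\N)/NP
          [6,7] "heard" : NP
    [7,8] "from" : (S\(PP/NP))\NP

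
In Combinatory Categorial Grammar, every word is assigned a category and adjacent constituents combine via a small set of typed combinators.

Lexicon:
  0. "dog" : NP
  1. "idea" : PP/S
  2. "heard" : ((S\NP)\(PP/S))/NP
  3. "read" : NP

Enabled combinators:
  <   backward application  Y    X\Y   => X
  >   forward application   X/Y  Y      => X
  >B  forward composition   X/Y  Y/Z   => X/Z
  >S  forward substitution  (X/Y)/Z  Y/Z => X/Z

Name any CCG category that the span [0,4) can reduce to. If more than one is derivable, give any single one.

[0,4] S   <
  [0,1] "dog" : NP
  [1,4] S\NP   <
    [1,2] "idea" : PP/S
    [2,4] (S\NP)\(PP/S)   >
      [2,3] "heard" : ((S\NP)\(PP/S))/NP
      [3,4] "read" : NP

S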